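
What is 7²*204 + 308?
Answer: 10304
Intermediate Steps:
7²*204 + 308 = 49*204 + 308 = 9996 + 308 = 10304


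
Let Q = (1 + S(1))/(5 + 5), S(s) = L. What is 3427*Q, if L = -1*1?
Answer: 0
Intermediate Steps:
L = -1
S(s) = -1
Q = 0 (Q = (1 - 1)/(5 + 5) = 0/10 = 0*(1/10) = 0)
3427*Q = 3427*0 = 0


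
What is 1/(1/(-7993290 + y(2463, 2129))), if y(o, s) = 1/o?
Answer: -19687473269/2463 ≈ -7.9933e+6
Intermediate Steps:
1/(1/(-7993290 + y(2463, 2129))) = 1/(1/(-7993290 + 1/2463)) = 1/(1/(-19687473269/2463)) = 1/(-2463/19687473269) = -19687473269/2463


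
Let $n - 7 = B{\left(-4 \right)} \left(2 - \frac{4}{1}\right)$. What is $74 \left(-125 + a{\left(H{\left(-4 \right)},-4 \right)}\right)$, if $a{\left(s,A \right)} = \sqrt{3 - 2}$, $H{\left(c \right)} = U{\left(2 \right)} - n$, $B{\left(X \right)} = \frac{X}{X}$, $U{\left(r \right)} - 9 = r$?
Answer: $-9176$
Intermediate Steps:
$U{\left(r \right)} = 9 + r$
$B{\left(X \right)} = 1$
$n = 5$ ($n = 7 + 1 \left(2 - \frac{4}{1}\right) = 7 + 1 \left(2 - 4\right) = 7 + 1 \left(-2\right) = 7 - 2 = 5$)
$H{\left(c \right)} = 6$ ($H{\left(c \right)} = \left(9 + 2\right) - 5 = 11 - 5 = 6$)
$a{\left(s,A \right)} = 1$ ($a{\left(s,A \right)} = \sqrt{1} = 1$)
$74 \left(-125 + a{\left(H{\left(-4 \right)},-4 \right)}\right) = 74 \left(-125 + 1\right) = 74 \left(-124\right) = -9176$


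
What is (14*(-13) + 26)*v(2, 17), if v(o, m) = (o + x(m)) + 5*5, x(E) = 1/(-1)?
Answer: -4056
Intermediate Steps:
x(E) = -1
v(o, m) = 24 + o (v(o, m) = (o - 1) + 5*5 = (-1 + o) + 25 = 24 + o)
(14*(-13) + 26)*v(2, 17) = (14*(-13) + 26)*(24 + 2) = (-182 + 26)*26 = -156*26 = -4056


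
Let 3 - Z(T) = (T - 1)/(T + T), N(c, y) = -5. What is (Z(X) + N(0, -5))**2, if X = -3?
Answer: 64/9 ≈ 7.1111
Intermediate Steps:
Z(T) = 3 - (-1 + T)/(2*T) (Z(T) = 3 - (T - 1)/(T + T) = 3 - (-1 + T)/(2*T))
(Z(X) + N(0, -5))**2 = ((1/2)*(1 + 5*(-3))/(-3) - 5)**2 = ((1/2)*(-1/3)*(1 - 15) - 5)**2 = ((1/2)*(-1/3)*(-14) - 5)**2 = (7/3 - 5)**2 = (-8/3)**2 = 64/9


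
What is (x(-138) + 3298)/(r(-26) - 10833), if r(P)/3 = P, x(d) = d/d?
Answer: -3299/10911 ≈ -0.30236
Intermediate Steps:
x(d) = 1
r(P) = 3*P
(x(-138) + 3298)/(r(-26) - 10833) = (1 + 3298)/(3*(-26) - 10833) = 3299/(-78 - 10833) = 3299/(-10911) = 3299*(-1/10911) = -3299/10911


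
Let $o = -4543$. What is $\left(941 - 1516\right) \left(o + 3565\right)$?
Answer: $562350$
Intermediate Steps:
$\left(941 - 1516\right) \left(o + 3565\right) = \left(941 - 1516\right) \left(-4543 + 3565\right) = \left(-575\right) \left(-978\right) = 562350$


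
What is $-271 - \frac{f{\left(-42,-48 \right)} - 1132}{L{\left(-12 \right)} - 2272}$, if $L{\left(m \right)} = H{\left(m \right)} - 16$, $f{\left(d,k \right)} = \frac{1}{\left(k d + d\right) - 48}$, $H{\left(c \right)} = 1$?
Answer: $- \frac{1195870733}{4404762} \approx -271.5$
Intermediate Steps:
$f{\left(d,k \right)} = \frac{1}{-48 + d + d k}$ ($f{\left(d,k \right)} = \frac{1}{\left(d k + d\right) - 48} = \frac{1}{\left(d + d k\right) - 48} = \frac{1}{-48 + d + d k}$)
$L{\left(m \right)} = -15$ ($L{\left(m \right)} = 1 - 16 = -15$)
$-271 - \frac{f{\left(-42,-48 \right)} - 1132}{L{\left(-12 \right)} - 2272} = -271 - \frac{\frac{1}{-48 - 42 - -2016} - 1132}{-15 - 2272} = -271 - \frac{\frac{1}{-48 - 42 + 2016} - 1132}{-2287} = -271 - \left(\frac{1}{1926} - 1132\right) \left(- \frac{1}{2287}\right) = -271 - \left(- \frac{2180231}{1926}\right) \left(- \frac{1}{2287}\right) = -271 - \frac{2180231}{4404762} = - \frac{1195870733}{4404762}$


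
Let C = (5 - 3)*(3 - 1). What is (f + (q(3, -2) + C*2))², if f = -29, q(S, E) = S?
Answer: 324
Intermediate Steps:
C = 4 (C = 2*2 = 4)
(f + (q(3, -2) + C*2))² = (-29 + (3 + 4*2))² = (-29 + (3 + 8))² = (-29 + 11)² = (-18)² = 324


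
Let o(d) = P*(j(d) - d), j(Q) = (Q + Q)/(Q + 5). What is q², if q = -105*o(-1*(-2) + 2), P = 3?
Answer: 960400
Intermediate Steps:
j(Q) = 2*Q/(5 + Q) (j(Q) = (2*Q)/(5 + Q) = 2*Q/(5 + Q))
o(d) = -3*d + 6*d/(5 + d) (o(d) = 3*(2*d/(5 + d) - d) = 3*(-d + 2*d/(5 + d)) = -3*d + 6*d/(5 + d))
q = 980 (q = -315*(-1*(-2) + 2)*(-3 - (-1*(-2) + 2))/(5 + (-1*(-2) + 2)) = -315*(2 + 2)*(-3 - (2 + 2))/(5 + (2 + 2)) = -315*4*(-3 - 1*4)/(5 + 4) = -315*4*(-3 - 4)/9 = -315*4*(-7)/9 = -105*(-28/3) = 980)
q² = 980² = 960400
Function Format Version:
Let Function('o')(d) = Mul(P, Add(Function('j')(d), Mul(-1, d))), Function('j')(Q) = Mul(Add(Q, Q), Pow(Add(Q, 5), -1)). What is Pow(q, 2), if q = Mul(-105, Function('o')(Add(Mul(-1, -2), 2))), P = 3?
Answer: 960400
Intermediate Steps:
Function('j')(Q) = Mul(2, Q, Pow(Add(5, Q), -1)) (Function('j')(Q) = Mul(Mul(2, Q), Pow(Add(5, Q), -1)) = Mul(2, Q, Pow(Add(5, Q), -1)))
Function('o')(d) = Add(Mul(-3, d), Mul(6, d, Pow(Add(5, d), -1))) (Function('o')(d) = Mul(3, Add(Mul(2, d, Pow(Add(5, d), -1)), Mul(-1, d))) = Mul(3, Add(Mul(-1, d), Mul(2, d, Pow(Add(5, d), -1)))) = Add(Mul(-3, d), Mul(6, d, Pow(Add(5, d), -1))))
q = 980 (q = Mul(-105, Mul(3, Add(Mul(-1, -2), 2), Pow(Add(5, Add(Mul(-1, -2), 2)), -1), Add(-3, Mul(-1, Add(Mul(-1, -2), 2))))) = Mul(-105, Mul(3, Add(2, 2), Pow(Add(5, Add(2, 2)), -1), Add(-3, Mul(-1, Add(2, 2))))) = Mul(-105, Mul(3, 4, Pow(Add(5, 4), -1), Add(-3, Mul(-1, 4)))) = Mul(-105, Mul(3, 4, Pow(9, -1), Add(-3, -4))) = Mul(-105, Mul(3, 4, Rational(1, 9), -7)) = Mul(-105, Rational(-28, 3)) = 980)
Pow(q, 2) = Pow(980, 2) = 960400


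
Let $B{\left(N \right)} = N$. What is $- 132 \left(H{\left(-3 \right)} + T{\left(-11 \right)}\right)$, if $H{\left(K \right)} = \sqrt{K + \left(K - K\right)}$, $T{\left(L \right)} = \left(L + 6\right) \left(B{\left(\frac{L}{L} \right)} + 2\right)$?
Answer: $1980 - 132 i \sqrt{3} \approx 1980.0 - 228.63 i$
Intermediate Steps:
$T{\left(L \right)} = 18 + 3 L$ ($T{\left(L \right)} = \left(L + 6\right) \left(\frac{L}{L} + 2\right) = \left(6 + L\right) \left(1 + 2\right) = \left(6 + L\right) 3 = 18 + 3 L$)
$H{\left(K \right)} = \sqrt{K}$ ($H{\left(K \right)} = \sqrt{K + 0} = \sqrt{K}$)
$- 132 \left(H{\left(-3 \right)} + T{\left(-11 \right)}\right) = - 132 \left(\sqrt{-3} + \left(18 + 3 \left(-11\right)\right)\right) = - 132 \left(i \sqrt{3} + \left(18 - 33\right)\right) = - 132 \left(i \sqrt{3} - 15\right) = - 132 \left(-15 + i \sqrt{3}\right) = 1980 - 132 i \sqrt{3}$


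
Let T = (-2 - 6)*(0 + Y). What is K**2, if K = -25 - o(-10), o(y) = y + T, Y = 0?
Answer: 225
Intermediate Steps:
T = 0 (T = (-2 - 6)*(0 + 0) = -8*0 = 0)
o(y) = y (o(y) = y + 0 = y)
K = -15 (K = -25 - 1*(-10) = -25 + 10 = -15)
K**2 = (-15)**2 = 225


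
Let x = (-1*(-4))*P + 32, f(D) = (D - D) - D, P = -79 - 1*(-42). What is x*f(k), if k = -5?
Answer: -580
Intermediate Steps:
P = -37 (P = -79 + 42 = -37)
f(D) = -D (f(D) = 0 - D = -D)
x = -116 (x = -1*(-4)*(-37) + 32 = 4*(-37) + 32 = -148 + 32 = -116)
x*f(k) = -(-116)*(-5) = -116*5 = -580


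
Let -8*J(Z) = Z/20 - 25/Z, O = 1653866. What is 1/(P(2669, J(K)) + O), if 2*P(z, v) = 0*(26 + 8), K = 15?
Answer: 1/1653866 ≈ 6.0464e-7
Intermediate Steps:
J(Z) = -Z/160 + 25/(8*Z) (J(Z) = -(Z/20 - 25/Z)/8 = -(-25/Z + Z/20)/8 = -Z/160 + 25/(8*Z))
P(z, v) = 0 (P(z, v) = (0*(26 + 8))/2 = (0*34)/2 = (½)*0 = 0)
1/(P(2669, J(K)) + O) = 1/(0 + 1653866) = 1/1653866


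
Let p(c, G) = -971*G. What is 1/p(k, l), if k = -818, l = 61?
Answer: -1/59231 ≈ -1.6883e-5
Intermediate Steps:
1/p(k, l) = 1/(-971*61) = 1/(-59231) = -1/59231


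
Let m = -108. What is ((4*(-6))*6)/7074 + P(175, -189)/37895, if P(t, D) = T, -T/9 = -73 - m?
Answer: -85391/2978547 ≈ -0.028669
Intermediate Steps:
T = -315 (T = -9*(-73 - 1*(-108)) = -9*(-73 + 108) = -9*35 = -315)
P(t, D) = -315
((4*(-6))*6)/7074 + P(175, -189)/37895 = ((4*(-6))*6)/7074 - 315/37895 = -24*6*(1/7074) - 315*1/37895 = -144*1/7074 - 63/7579 = -8/393 - 63/7579 = -85391/2978547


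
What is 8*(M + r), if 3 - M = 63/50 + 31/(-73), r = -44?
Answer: -610796/1825 ≈ -334.68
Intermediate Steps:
M = 7901/3650 (M = 3 - (63/50 + 31/(-73)) = 3 - (63*(1/50) + 31*(-1/73)) = 3 - (63/50 - 31/73) = 3 - 1*3049/3650 = 3 - 3049/3650 = 7901/3650 ≈ 2.1647)
8*(M + r) = 8*(7901/3650 - 44) = 8*(-152699/3650) = -610796/1825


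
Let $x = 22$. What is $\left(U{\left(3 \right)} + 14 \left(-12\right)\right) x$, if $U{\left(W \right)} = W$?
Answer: $-3630$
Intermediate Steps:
$\left(U{\left(3 \right)} + 14 \left(-12\right)\right) x = \left(3 + 14 \left(-12\right)\right) 22 = \left(3 - 168\right) 22 = \left(-165\right) 22 = -3630$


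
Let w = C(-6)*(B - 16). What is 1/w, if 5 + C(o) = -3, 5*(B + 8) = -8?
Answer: 5/1024 ≈ 0.0048828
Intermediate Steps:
B = -48/5 (B = -8 + (⅕)*(-8) = -8 - 8/5 = -48/5 ≈ -9.6000)
C(o) = -8 (C(o) = -5 - 3 = -8)
w = 1024/5 (w = -8*(-48/5 - 16) = -8*(-128/5) = 1024/5 ≈ 204.80)
1/w = 1/(1024/5) = 5/1024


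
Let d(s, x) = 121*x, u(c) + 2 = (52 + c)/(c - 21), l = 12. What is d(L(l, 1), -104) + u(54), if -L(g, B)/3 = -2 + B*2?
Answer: -415232/33 ≈ -12583.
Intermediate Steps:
u(c) = -2 + (52 + c)/(-21 + c) (u(c) = -2 + (52 + c)/(c - 21) = -2 + (52 + c)/(-21 + c))
L(g, B) = 6 - 6*B (L(g, B) = -3*(-2 + B*2) = -3*(-2 + 2*B) = 6 - 6*B)
d(L(l, 1), -104) + u(54) = 121*(-104) + (94 - 1*54)/(-21 + 54) = -12584 + (94 - 54)/33 = -12584 + (1/33)*40 = -12584 + 40/33 = -415232/33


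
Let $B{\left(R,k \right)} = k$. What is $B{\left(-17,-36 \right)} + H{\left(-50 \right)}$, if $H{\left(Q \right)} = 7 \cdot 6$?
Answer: $6$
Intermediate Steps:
$H{\left(Q \right)} = 42$
$B{\left(-17,-36 \right)} + H{\left(-50 \right)} = -36 + 42 = 6$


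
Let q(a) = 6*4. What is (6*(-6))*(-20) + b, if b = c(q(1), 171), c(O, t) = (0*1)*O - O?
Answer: 696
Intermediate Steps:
q(a) = 24
c(O, t) = -O (c(O, t) = 0*O - O = 0 - O = -O)
b = -24 (b = -1*24 = -24)
(6*(-6))*(-20) + b = (6*(-6))*(-20) - 24 = -36*(-20) - 24 = 720 - 24 = 696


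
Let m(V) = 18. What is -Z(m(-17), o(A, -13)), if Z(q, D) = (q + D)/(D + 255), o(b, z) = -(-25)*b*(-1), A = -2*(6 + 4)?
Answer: -518/755 ≈ -0.68609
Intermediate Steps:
A = -20 (A = -2*10 = -20)
o(b, z) = -25*b (o(b, z) = (25*b)*(-1) = -25*b)
Z(q, D) = (D + q)/(255 + D)
-Z(m(-17), o(A, -13)) = -(-25*(-20) + 18)/(255 - 25*(-20)) = -(500 + 18)/(255 + 500) = -518/755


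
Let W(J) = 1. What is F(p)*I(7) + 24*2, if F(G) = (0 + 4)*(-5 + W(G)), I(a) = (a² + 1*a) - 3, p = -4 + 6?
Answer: -800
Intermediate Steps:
p = 2
I(a) = -3 + a + a² (I(a) = (a² + a) - 3 = (a + a²) - 3 = -3 + a + a²)
F(G) = -16 (F(G) = (0 + 4)*(-5 + 1) = 4*(-4) = -16)
F(p)*I(7) + 24*2 = -16*(-3 + 7 + 7²) + 24*2 = -16*(-3 + 7 + 49) + 48 = -16*53 + 48 = -848 + 48 = -800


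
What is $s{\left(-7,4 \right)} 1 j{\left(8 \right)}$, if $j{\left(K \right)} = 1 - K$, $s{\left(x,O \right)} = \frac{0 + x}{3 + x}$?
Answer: $- \frac{49}{4} \approx -12.25$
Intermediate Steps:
$s{\left(x,O \right)} = \frac{x}{3 + x}$
$s{\left(-7,4 \right)} 1 j{\left(8 \right)} = - \frac{7}{3 - 7} \cdot 1 \left(1 - 8\right) = - \frac{7}{-4} \cdot 1 \left(1 - 8\right) = \left(-7\right) \left(- \frac{1}{4}\right) 1 \left(-7\right) = \frac{7}{4} \cdot 1 \left(-7\right) = \frac{7}{4} \left(-7\right) = - \frac{49}{4}$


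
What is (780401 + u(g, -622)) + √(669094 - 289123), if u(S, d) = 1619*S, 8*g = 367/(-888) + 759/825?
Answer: 138617429731/177600 + 9*√4691 ≈ 7.8112e+5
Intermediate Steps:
g = 11249/177600 (g = (367/(-888) + 759/825)/8 = (367*(-1/888) + 759*(1/825))/8 = (-367/888 + 23/25)/8 = (⅛)*(11249/22200) = 11249/177600 ≈ 0.063339)
(780401 + u(g, -622)) + √(669094 - 289123) = (780401 + 1619*(11249/177600)) + √(669094 - 289123) = (780401 + 18212131/177600) + √379971 = 138617429731/177600 + 9*√4691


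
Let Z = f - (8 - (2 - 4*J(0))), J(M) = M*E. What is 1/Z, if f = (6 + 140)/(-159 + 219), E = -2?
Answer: -30/107 ≈ -0.28037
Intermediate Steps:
J(M) = -2*M (J(M) = M*(-2) = -2*M)
f = 73/30 (f = 146/60 = 146*(1/60) = 73/30 ≈ 2.4333)
Z = -107/30 (Z = 73/30 - (8 - (2 - (-8)*0)) = 73/30 - (8 - (2 - 4*0)) = 73/30 - (8 - (2 + 0)) = 73/30 - (8 - 1*2) = 73/30 - (8 - 2) = 73/30 - 1*6 = 73/30 - 6 = -107/30 ≈ -3.5667)
1/Z = 1/(-107/30) = -30/107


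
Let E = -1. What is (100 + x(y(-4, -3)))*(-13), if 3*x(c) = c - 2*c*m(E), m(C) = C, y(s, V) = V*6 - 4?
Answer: -1014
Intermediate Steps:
y(s, V) = -4 + 6*V (y(s, V) = 6*V - 4 = -4 + 6*V)
x(c) = c (x(c) = (c - 2*c*(-1))/3 = (c - (-2)*c)/3 = (c + 2*c)/3 = (3*c)/3 = c)
(100 + x(y(-4, -3)))*(-13) = (100 + (-4 + 6*(-3)))*(-13) = (100 + (-4 - 18))*(-13) = (100 - 22)*(-13) = 78*(-13) = -1014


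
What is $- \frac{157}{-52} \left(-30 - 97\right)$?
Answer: $- \frac{19939}{52} \approx -383.44$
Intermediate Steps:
$- \frac{157}{-52} \left(-30 - 97\right) = \left(-157\right) \left(- \frac{1}{52}\right) \left(-127\right) = \frac{157}{52} \left(-127\right) = - \frac{19939}{52}$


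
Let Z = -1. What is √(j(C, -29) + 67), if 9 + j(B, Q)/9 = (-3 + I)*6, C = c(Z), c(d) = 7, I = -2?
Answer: 2*I*√71 ≈ 16.852*I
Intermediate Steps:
C = 7
j(B, Q) = -351 (j(B, Q) = -81 + 9*((-3 - 2)*6) = -81 + 9*(-5*6) = -81 + 9*(-30) = -81 - 270 = -351)
√(j(C, -29) + 67) = √(-351 + 67) = √(-284) = 2*I*√71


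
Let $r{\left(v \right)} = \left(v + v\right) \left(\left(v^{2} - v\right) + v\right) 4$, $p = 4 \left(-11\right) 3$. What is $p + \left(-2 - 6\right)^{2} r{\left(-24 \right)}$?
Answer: $-7078020$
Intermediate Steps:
$p = -132$ ($p = \left(-44\right) 3 = -132$)
$r{\left(v \right)} = 8 v^{3}$ ($r{\left(v \right)} = 2 v v^{2} \cdot 4 = 2 v^{3} \cdot 4 = 8 v^{3}$)
$p + \left(-2 - 6\right)^{2} r{\left(-24 \right)} = -132 + \left(-2 - 6\right)^{2} \cdot 8 \left(-24\right)^{3} = -132 + \left(-8\right)^{2} \cdot 8 \left(-13824\right) = -132 + 64 \left(-110592\right) = -132 - 7077888 = -7078020$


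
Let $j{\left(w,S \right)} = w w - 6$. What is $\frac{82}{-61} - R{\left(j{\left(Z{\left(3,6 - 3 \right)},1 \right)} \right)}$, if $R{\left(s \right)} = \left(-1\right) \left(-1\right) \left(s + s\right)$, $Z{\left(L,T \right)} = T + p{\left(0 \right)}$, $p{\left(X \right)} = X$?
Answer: $- \frac{448}{61} \approx -7.3443$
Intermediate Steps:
$Z{\left(L,T \right)} = T$ ($Z{\left(L,T \right)} = T + 0 = T$)
$j{\left(w,S \right)} = -6 + w^{2}$ ($j{\left(w,S \right)} = w^{2} - 6 = -6 + w^{2}$)
$R{\left(s \right)} = 2 s$ ($R{\left(s \right)} = 1 \cdot 2 s = 2 s$)
$\frac{82}{-61} - R{\left(j{\left(Z{\left(3,6 - 3 \right)},1 \right)} \right)} = \frac{82}{-61} - 2 \left(-6 + \left(6 - 3\right)^{2}\right) = 82 \left(- \frac{1}{61}\right) - 2 \left(-6 + 3^{2}\right) = - \frac{82}{61} - 2 \left(-6 + 9\right) = - \frac{82}{61} - 2 \cdot 3 = - \frac{82}{61} - 6 = - \frac{448}{61}$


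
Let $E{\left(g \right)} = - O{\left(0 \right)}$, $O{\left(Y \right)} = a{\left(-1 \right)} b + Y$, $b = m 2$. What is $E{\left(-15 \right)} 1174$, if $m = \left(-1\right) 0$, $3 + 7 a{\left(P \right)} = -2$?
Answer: $0$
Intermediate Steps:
$a{\left(P \right)} = - \frac{5}{7}$ ($a{\left(P \right)} = - \frac{3}{7} + \frac{1}{7} \left(-2\right) = - \frac{3}{7} - \frac{2}{7} = - \frac{5}{7}$)
$m = 0$
$b = 0$ ($b = 0 \cdot 2 = 0$)
$O{\left(Y \right)} = Y$ ($O{\left(Y \right)} = \left(- \frac{5}{7}\right) 0 + Y = 0 + Y = Y$)
$E{\left(g \right)} = 0$ ($E{\left(g \right)} = \left(-1\right) 0 = 0$)
$E{\left(-15 \right)} 1174 = 0 \cdot 1174 = 0$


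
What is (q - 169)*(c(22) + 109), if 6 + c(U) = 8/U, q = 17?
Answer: -172824/11 ≈ -15711.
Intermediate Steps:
c(U) = -6 + 8/U
(q - 169)*(c(22) + 109) = (17 - 169)*((-6 + 8/22) + 109) = -152*((-6 + 8*(1/22)) + 109) = -152*((-6 + 4/11) + 109) = -152*(-62/11 + 109) = -152*1137/11 = -172824/11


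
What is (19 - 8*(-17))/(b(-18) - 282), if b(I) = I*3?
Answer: -155/336 ≈ -0.46131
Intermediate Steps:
b(I) = 3*I
(19 - 8*(-17))/(b(-18) - 282) = (19 - 8*(-17))/(3*(-18) - 282) = (19 + 136)/(-54 - 282) = 155/(-336) = -1/336*155 = -155/336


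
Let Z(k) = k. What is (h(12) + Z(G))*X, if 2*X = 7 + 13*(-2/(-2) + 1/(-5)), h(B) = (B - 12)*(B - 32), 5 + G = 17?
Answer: 522/5 ≈ 104.40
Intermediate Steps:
G = 12 (G = -5 + 17 = 12)
h(B) = (-32 + B)*(-12 + B) (h(B) = (-12 + B)*(-32 + B) = (-32 + B)*(-12 + B))
X = 87/10 (X = (7 + 13*(-2/(-2) + 1/(-5)))/2 = (7 + 13*(-2*(-1/2) + 1*(-1/5)))/2 = (7 + 13*(1 - 1/5))/2 = (7 + 13*(4/5))/2 = (7 + 52/5)/2 = (1/2)*(87/5) = 87/10 ≈ 8.7000)
(h(12) + Z(G))*X = ((384 + 12**2 - 44*12) + 12)*(87/10) = ((384 + 144 - 528) + 12)*(87/10) = (0 + 12)*(87/10) = 12*(87/10) = 522/5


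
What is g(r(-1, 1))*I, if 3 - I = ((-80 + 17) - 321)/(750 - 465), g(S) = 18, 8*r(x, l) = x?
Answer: 7434/95 ≈ 78.253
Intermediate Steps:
r(x, l) = x/8
I = 413/95 (I = 3 - ((-80 + 17) - 321)/(750 - 465) = 3 - (-63 - 321)/285 = 3 - (-384)/285 = 3 - 1*(-128/95) = 3 + 128/95 = 413/95 ≈ 4.3474)
g(r(-1, 1))*I = 18*(413/95) = 7434/95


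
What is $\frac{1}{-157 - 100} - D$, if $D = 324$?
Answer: $- \frac{83269}{257} \approx -324.0$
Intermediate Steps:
$\frac{1}{-157 - 100} - D = \frac{1}{-157 - 100} - 324 = \frac{1}{-257} - 324 = - \frac{1}{257} - 324 = - \frac{83269}{257}$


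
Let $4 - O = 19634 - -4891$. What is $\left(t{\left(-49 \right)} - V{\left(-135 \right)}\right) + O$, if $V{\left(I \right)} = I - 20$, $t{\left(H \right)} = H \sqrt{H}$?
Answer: $-24366 - 343 i \approx -24366.0 - 343.0 i$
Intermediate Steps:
$O = -24521$ ($O = 4 - \left(19634 - -4891\right) = 4 - \left(19634 + 4891\right) = 4 - 24525 = -24521$)
$t{\left(H \right)} = H^{\frac{3}{2}}$
$V{\left(I \right)} = -20 + I$ ($V{\left(I \right)} = I - 20 = -20 + I$)
$\left(t{\left(-49 \right)} - V{\left(-135 \right)}\right) + O = \left(\left(-49\right)^{\frac{3}{2}} - \left(-20 - 135\right)\right) - 24521 = \left(- 343 i - -155\right) - 24521 = \left(- 343 i + 155\right) - 24521 = \left(155 - 343 i\right) - 24521 = -24366 - 343 i$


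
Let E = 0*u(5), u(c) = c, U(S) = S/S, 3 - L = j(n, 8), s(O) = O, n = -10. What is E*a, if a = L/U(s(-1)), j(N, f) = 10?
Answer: 0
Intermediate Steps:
L = -7 (L = 3 - 1*10 = 3 - 10 = -7)
U(S) = 1
E = 0 (E = 0*5 = 0)
a = -7 (a = -7/1 = -7*1 = -7)
E*a = 0*(-7) = 0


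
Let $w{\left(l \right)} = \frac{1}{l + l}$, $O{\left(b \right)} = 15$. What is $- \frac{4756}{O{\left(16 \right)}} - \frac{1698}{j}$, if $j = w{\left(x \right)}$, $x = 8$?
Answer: $- \frac{412276}{15} \approx -27485.0$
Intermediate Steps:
$w{\left(l \right)} = \frac{1}{2 l}$
$j = \frac{1}{16}$ ($j = \frac{1}{2 \cdot 8} = \frac{1}{2} \cdot \frac{1}{8} = \frac{1}{16} \approx 0.0625$)
$- \frac{4756}{O{\left(16 \right)}} - \frac{1698}{j} = - \frac{4756}{15} - 1698 \frac{1}{\frac{1}{16}} = \left(-4756\right) \frac{1}{15} - 27168 = - \frac{4756}{15} - 27168 = - \frac{412276}{15}$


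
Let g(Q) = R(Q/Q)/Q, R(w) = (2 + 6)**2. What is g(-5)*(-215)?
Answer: 2752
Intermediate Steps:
R(w) = 64 (R(w) = 8**2 = 64)
g(Q) = 64/Q
g(-5)*(-215) = (64/(-5))*(-215) = (64*(-1/5))*(-215) = -64/5*(-215) = 2752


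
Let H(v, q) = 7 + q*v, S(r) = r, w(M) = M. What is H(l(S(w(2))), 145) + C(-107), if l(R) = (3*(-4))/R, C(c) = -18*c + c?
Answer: 956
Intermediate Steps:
C(c) = -17*c
l(R) = -12/R
H(l(S(w(2))), 145) + C(-107) = (7 + 145*(-12/2)) - 17*(-107) = (7 + 145*(-12*½)) + 1819 = (7 + 145*(-6)) + 1819 = (7 - 870) + 1819 = -863 + 1819 = 956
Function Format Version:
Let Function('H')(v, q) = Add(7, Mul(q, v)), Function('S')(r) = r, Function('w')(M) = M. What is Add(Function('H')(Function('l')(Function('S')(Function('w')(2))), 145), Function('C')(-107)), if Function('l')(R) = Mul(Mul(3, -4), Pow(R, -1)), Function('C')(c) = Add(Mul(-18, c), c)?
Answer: 956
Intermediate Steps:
Function('C')(c) = Mul(-17, c)
Function('l')(R) = Mul(-12, Pow(R, -1))
Add(Function('H')(Function('l')(Function('S')(Function('w')(2))), 145), Function('C')(-107)) = Add(Add(7, Mul(145, Mul(-12, Pow(2, -1)))), Mul(-17, -107)) = Add(Add(7, Mul(145, Mul(-12, Rational(1, 2)))), 1819) = Add(Add(7, Mul(145, -6)), 1819) = Add(Add(7, -870), 1819) = Add(-863, 1819) = 956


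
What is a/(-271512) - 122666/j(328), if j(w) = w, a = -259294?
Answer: -519066290/1391499 ≈ -373.03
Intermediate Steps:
a/(-271512) - 122666/j(328) = -259294/(-271512) - 122666/328 = -259294*(-1/271512) - 122666*1/328 = 129647/135756 - 61333/164 = -519066290/1391499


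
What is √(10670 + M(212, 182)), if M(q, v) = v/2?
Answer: √10761 ≈ 103.74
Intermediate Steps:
M(q, v) = v/2 (M(q, v) = v*(½) = v/2)
√(10670 + M(212, 182)) = √(10670 + (½)*182) = √(10670 + 91) = √10761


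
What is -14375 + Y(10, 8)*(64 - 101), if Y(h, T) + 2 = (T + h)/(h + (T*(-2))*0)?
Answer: -71838/5 ≈ -14368.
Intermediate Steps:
Y(h, T) = -2 + (T + h)/h (Y(h, T) = -2 + (T + h)/(h + (T*(-2))*0) = -2 + (T + h)/(h - 2*T*0) = -2 + (T + h)/(h + 0) = -2 + (T + h)/h)
-14375 + Y(10, 8)*(64 - 101) = -14375 + ((8 - 1*10)/10)*(64 - 101) = -14375 + ((8 - 10)/10)*(-37) = -14375 + ((1/10)*(-2))*(-37) = -14375 - 1/5*(-37) = -14375 + 37/5 = -71838/5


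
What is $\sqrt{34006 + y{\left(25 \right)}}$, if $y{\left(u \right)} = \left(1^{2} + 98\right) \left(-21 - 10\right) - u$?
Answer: $8 \sqrt{483} \approx 175.82$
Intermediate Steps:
$y{\left(u \right)} = -3069 - u$ ($y{\left(u \right)} = \left(1 + 98\right) \left(-31\right) - u = 99 \left(-31\right) - u = -3069 - u$)
$\sqrt{34006 + y{\left(25 \right)}} = \sqrt{34006 - 3094} = \sqrt{30912} = 8 \sqrt{483}$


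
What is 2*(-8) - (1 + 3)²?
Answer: -32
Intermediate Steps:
2*(-8) - (1 + 3)² = -16 - 1*4² = -16 - 1*16 = -16 - 16 = -32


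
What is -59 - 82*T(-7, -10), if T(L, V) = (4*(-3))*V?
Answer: -9899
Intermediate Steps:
T(L, V) = -12*V
-59 - 82*T(-7, -10) = -59 - (-984)*(-10) = -59 - 82*120 = -59 - 9840 = -9899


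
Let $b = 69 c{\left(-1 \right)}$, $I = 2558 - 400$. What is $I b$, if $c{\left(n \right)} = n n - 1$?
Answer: $0$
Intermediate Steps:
$c{\left(n \right)} = -1 + n^{2}$ ($c{\left(n \right)} = n^{2} - 1 = -1 + n^{2}$)
$I = 2158$
$b = 0$ ($b = 69 \left(-1 + \left(-1\right)^{2}\right) = 69 \left(-1 + 1\right) = 69 \cdot 0 = 0$)
$I b = 2158 \cdot 0 = 0$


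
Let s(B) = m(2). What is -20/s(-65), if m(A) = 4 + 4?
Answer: -5/2 ≈ -2.5000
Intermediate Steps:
m(A) = 8
s(B) = 8
-20/s(-65) = -20/8 = -20*⅛ = -5/2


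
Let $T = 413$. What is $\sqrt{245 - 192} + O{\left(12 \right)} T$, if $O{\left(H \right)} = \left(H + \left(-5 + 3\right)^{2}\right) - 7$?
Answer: $3717 + \sqrt{53} \approx 3724.3$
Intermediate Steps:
$O{\left(H \right)} = -3 + H$ ($O{\left(H \right)} = \left(H + \left(-2\right)^{2}\right) - 7 = \left(H + 4\right) - 7 = \left(4 + H\right) - 7 = -3 + H$)
$\sqrt{245 - 192} + O{\left(12 \right)} T = \sqrt{245 - 192} + \left(-3 + 12\right) 413 = \sqrt{53} + 9 \cdot 413 = \sqrt{53} + 3717 = 3717 + \sqrt{53}$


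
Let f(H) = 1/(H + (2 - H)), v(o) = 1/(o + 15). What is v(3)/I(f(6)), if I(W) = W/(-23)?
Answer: -23/9 ≈ -2.5556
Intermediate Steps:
v(o) = 1/(15 + o)
f(H) = ½ (f(H) = 1/2 = ½)
I(W) = -W/23 (I(W) = W*(-1/23) = -W/23)
v(3)/I(f(6)) = 1/((15 + 3)*((-1/23*½))) = 1/(18*(-1/46)) = (1/18)*(-46) = -23/9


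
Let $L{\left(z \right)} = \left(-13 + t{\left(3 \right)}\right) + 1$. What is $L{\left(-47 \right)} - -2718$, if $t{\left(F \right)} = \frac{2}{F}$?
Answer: $\frac{8120}{3} \approx 2706.7$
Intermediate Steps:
$L{\left(z \right)} = - \frac{34}{3}$ ($L{\left(z \right)} = \left(-13 + \frac{2}{3}\right) + 1 = - \frac{37}{3} + 1 = - \frac{34}{3}$)
$L{\left(-47 \right)} - -2718 = - \frac{34}{3} - -2718 = - \frac{34}{3} + 2718 = \frac{8120}{3}$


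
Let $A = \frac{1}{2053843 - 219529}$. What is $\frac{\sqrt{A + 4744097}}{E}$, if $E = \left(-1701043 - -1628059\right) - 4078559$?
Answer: $- \frac{\sqrt{131921491073477406}}{692293949682} \approx -0.00052465$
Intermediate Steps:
$A = \frac{1}{1834314} \approx 5.4516 \cdot 10^{-7}$
$E = -4151543$ ($E = \left(-1701043 + 1628059\right) - 4078559 = -72984 - 4078559 = -4151543$)
$\frac{\sqrt{A + 4744097}}{E} = \frac{\sqrt{\frac{1}{1834314} + 4744097}}{-4151543} = \sqrt{\frac{8702163544459}{1834314}} \left(- \frac{1}{4151543}\right) = \frac{11 \sqrt{131921491073477406}}{1834314} \left(- \frac{1}{4151543}\right) = - \frac{\sqrt{131921491073477406}}{692293949682}$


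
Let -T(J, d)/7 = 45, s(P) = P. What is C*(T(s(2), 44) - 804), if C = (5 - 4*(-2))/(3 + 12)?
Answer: -4849/5 ≈ -969.80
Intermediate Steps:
T(J, d) = -315 (T(J, d) = -7*45 = -315)
C = 13/15 (C = (5 + 8)/15 = 13*(1/15) = 13/15 ≈ 0.86667)
C*(T(s(2), 44) - 804) = 13*(-315 - 804)/15 = (13/15)*(-1119) = -4849/5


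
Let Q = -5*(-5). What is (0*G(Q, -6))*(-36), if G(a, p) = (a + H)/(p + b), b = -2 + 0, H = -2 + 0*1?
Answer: 0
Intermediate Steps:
H = -2 (H = -2 + 0 = -2)
b = -2
Q = 25
G(a, p) = (-2 + a)/(-2 + p) (G(a, p) = (a - 2)/(p - 2) = (-2 + a)/(-2 + p))
(0*G(Q, -6))*(-36) = (0*((-2 + 25)/(-2 - 6)))*(-36) = (0*(23/(-8)))*(-36) = (0*(-⅛*23))*(-36) = (0*(-23/8))*(-36) = 0*(-36) = 0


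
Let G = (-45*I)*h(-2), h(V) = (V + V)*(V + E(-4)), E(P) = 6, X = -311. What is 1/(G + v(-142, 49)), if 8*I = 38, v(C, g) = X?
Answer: 1/3109 ≈ 0.00032165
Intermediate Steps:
v(C, g) = -311
h(V) = 2*V*(6 + V) (h(V) = (V + V)*(V + 6) = (2*V)*(6 + V) = 2*V*(6 + V))
I = 19/4 (I = (1/8)*38 = 19/4 ≈ 4.7500)
G = 3420 (G = (-45*19/4)*(2*(-2)*(6 - 2)) = -855*(-2)*4/2 = -855/4*(-16) = 3420)
1/(G + v(-142, 49)) = 1/(3420 - 311) = 1/3109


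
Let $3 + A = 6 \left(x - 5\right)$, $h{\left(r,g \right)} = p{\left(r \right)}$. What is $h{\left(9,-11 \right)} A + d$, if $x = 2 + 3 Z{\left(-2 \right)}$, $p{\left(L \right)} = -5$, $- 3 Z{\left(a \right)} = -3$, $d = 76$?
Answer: $91$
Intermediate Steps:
$Z{\left(a \right)} = 1$ ($Z{\left(a \right)} = \left(- \frac{1}{3}\right) \left(-3\right) = 1$)
$h{\left(r,g \right)} = -5$
$x = 5$ ($x = 2 + 3 \cdot 1 = 2 + 3 = 5$)
$A = -3$ ($A = -3 + 6 \left(5 - 5\right) = -3 + 6 \cdot 0 = -3 + 0 = -3$)
$h{\left(9,-11 \right)} A + d = \left(-5\right) \left(-3\right) + 76 = 15 + 76 = 91$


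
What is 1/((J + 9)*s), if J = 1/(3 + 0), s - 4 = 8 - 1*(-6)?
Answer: 1/168 ≈ 0.0059524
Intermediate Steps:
s = 18 (s = 4 + (8 - 1*(-6)) = 4 + (8 + 6) = 4 + 14 = 18)
J = ⅓ (J = 1/3 = ⅓ ≈ 0.33333)
1/((J + 9)*s) = 1/((⅓ + 9)*18) = 1/((28/3)*18) = 1/168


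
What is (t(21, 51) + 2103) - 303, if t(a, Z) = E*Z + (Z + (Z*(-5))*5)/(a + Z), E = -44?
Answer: -461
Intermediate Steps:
t(a, Z) = -44*Z - 24*Z/(Z + a) (t(a, Z) = -44*Z + (Z + (Z*(-5))*5)/(a + Z) = -44*Z + (Z - 5*Z*5)/(Z + a) = -44*Z + (Z - 25*Z)/(Z + a) = -44*Z + (-24*Z)/(Z + a) = -44*Z - 24*Z/(Z + a))
(t(21, 51) + 2103) - 303 = (-4*51*(6 + 11*51 + 11*21)/(51 + 21) + 2103) - 303 = (-4*51*(6 + 561 + 231)/72 + 2103) - 303 = (-4*51*1/72*798 + 2103) - 303 = (-2261 + 2103) - 303 = -158 - 303 = -461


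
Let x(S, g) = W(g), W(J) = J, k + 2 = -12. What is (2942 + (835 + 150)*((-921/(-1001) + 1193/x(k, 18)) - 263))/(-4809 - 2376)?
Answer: 3422034599/129459330 ≈ 26.433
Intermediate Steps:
k = -14 (k = -2 - 12 = -14)
x(S, g) = g
(2942 + (835 + 150)*((-921/(-1001) + 1193/x(k, 18)) - 263))/(-4809 - 2376) = (2942 + (835 + 150)*((-921/(-1001) + 1193/18) - 263))/(-4809 - 2376) = (2942 + 985*((-921*(-1/1001) + 1193*(1/18)) - 263))/(-7185) = (2942 + 985*((921/1001 + 1193/18) - 263))*(-1/7185) = (2942 + 985*(1210771/18018 - 263))*(-1/7185) = (2942 + 985*(-3527963/18018))*(-1/7185) = (2942 - 3475043555/18018)*(-1/7185) = -3422034599/18018*(-1/7185) = 3422034599/129459330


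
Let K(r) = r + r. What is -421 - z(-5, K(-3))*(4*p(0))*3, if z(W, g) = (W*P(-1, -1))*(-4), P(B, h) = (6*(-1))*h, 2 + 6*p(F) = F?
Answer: 59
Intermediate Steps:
K(r) = 2*r
p(F) = -⅓ + F/6
P(B, h) = -6*h
z(W, g) = -24*W (z(W, g) = (W*(-6*(-1)))*(-4) = (W*6)*(-4) = (6*W)*(-4) = -24*W)
-421 - z(-5, K(-3))*(4*p(0))*3 = -421 - (-24*(-5))*(4*(-⅓ + (⅙)*0))*3 = -421 - 120*(4*(-⅓ + 0))*3 = -421 - 120*(4*(-⅓))*3 = -421 - 120*(-4/3*3) = -421 - 120*(-4) = -421 - 1*(-480) = -421 + 480 = 59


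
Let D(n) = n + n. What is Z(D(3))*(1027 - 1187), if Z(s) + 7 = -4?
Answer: 1760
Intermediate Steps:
D(n) = 2*n
Z(s) = -11 (Z(s) = -7 - 4 = -11)
Z(D(3))*(1027 - 1187) = -11*(1027 - 1187) = -11*(-160) = 1760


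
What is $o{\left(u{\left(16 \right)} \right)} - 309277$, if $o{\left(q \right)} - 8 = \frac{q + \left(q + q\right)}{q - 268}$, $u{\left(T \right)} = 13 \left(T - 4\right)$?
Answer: $- \frac{8659649}{28} \approx -3.0927 \cdot 10^{5}$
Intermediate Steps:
$u{\left(T \right)} = -52 + 13 T$ ($u{\left(T \right)} = 13 \left(-4 + T\right) = -52 + 13 T$)
$o{\left(q \right)} = 8 + \frac{3 q}{-268 + q}$ ($o{\left(q \right)} = 8 + \frac{q + \left(q + q\right)}{q - 268} = 8 + \frac{q + 2 q}{-268 + q} = 8 + \frac{3 q}{-268 + q}$)
$o{\left(u{\left(16 \right)} \right)} - 309277 = \frac{-2144 + 11 \left(-52 + 13 \cdot 16\right)}{-268 + \left(-52 + 13 \cdot 16\right)} - 309277 = \frac{-2144 + 11 \left(-52 + 208\right)}{-268 + \left(-52 + 208\right)} - 309277 = \frac{-2144 + 11 \cdot 156}{-268 + 156} - 309277 = \frac{-2144 + 1716}{-112} - 309277 = \left(- \frac{1}{112}\right) \left(-428\right) - 309277 = \frac{107}{28} - 309277 = - \frac{8659649}{28}$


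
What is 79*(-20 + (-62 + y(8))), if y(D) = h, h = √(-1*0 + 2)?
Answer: -6478 + 79*√2 ≈ -6366.3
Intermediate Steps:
h = √2 (h = √(0 + 2) = √2 ≈ 1.4142)
y(D) = √2
79*(-20 + (-62 + y(8))) = 79*(-20 + (-62 + √2)) = 79*(-82 + √2) = -6478 + 79*√2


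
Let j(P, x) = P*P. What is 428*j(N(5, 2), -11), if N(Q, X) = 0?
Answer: 0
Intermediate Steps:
j(P, x) = P²
428*j(N(5, 2), -11) = 428*0² = 428*0 = 0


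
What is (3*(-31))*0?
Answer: 0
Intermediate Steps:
(3*(-31))*0 = -93*0 = 0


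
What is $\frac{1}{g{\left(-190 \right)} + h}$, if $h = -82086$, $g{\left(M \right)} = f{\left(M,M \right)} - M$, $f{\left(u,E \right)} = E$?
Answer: $- \frac{1}{82086} \approx -1.2182 \cdot 10^{-5}$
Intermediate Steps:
$g{\left(M \right)} = 0$ ($g{\left(M \right)} = M - M = 0$)
$\frac{1}{g{\left(-190 \right)} + h} = \frac{1}{0 - 82086} = \frac{1}{-82086} = - \frac{1}{82086}$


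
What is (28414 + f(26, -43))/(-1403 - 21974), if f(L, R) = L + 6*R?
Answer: -28182/23377 ≈ -1.2055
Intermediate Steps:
(28414 + f(26, -43))/(-1403 - 21974) = (28414 + (26 + 6*(-43)))/(-1403 - 21974) = (28414 + (26 - 258))/(-23377) = (28414 - 232)*(-1/23377) = 28182*(-1/23377) = -28182/23377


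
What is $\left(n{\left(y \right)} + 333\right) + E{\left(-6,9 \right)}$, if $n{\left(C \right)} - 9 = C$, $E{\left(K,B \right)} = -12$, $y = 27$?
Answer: $357$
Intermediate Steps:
$n{\left(C \right)} = 9 + C$
$\left(n{\left(y \right)} + 333\right) + E{\left(-6,9 \right)} = \left(\left(9 + 27\right) + 333\right) - 12 = \left(36 + 333\right) - 12 = 369 - 12 = 357$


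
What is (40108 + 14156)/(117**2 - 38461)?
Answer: -13566/6193 ≈ -2.1905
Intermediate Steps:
(40108 + 14156)/(117**2 - 38461) = 54264/(13689 - 38461) = 54264/(-24772) = 54264*(-1/24772) = -13566/6193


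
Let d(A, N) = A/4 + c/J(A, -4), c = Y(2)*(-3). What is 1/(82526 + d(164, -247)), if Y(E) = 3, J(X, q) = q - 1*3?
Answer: 7/577978 ≈ 1.2111e-5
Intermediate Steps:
J(X, q) = -3 + q (J(X, q) = q - 3 = -3 + q)
c = -9 (c = 3*(-3) = -9)
d(A, N) = 9/7 + A/4 (d(A, N) = A/4 - 9/(-3 - 4) = A*(¼) - 9/(-7) = A/4 - 9*(-⅐) = A/4 + 9/7 = 9/7 + A/4)
1/(82526 + d(164, -247)) = 1/(82526 + (9/7 + (¼)*164)) = 1/(82526 + (9/7 + 41)) = 1/(82526 + 296/7) = 1/(577978/7) = 7/577978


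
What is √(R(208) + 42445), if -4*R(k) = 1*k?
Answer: √42393 ≈ 205.90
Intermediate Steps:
R(k) = -k/4
√(R(208) + 42445) = √(-¼*208 + 42445) = √(-52 + 42445) = √42393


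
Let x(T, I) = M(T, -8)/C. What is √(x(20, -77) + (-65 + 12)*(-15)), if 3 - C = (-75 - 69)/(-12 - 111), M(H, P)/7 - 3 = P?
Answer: 23*√330/15 ≈ 27.854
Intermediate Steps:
M(H, P) = 21 + 7*P
C = 75/41 (C = 3 - (-75 - 69)/(-12 - 111) = 3 - (-144)/(-123) = 3 - (-144)*(-1)/123 = 3 - 1*48/41 = 3 - 48/41 = 75/41 ≈ 1.8293)
x(T, I) = -287/15 (x(T, I) = (21 + 7*(-8))/(75/41) = (21 - 56)*(41/75) = -35*41/75 = -287/15)
√(x(20, -77) + (-65 + 12)*(-15)) = √(-287/15 + (-65 + 12)*(-15)) = √(-287/15 - 53*(-15)) = √(-287/15 + 795) = √(11638/15) = 23*√330/15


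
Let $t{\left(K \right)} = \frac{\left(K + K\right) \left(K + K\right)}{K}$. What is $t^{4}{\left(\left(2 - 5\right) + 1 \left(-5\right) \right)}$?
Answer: $1048576$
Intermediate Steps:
$t{\left(K \right)} = 4 K$ ($t{\left(K \right)} = \frac{2 K 2 K}{K} = \frac{4 K^{2}}{K} = 4 K$)
$t^{4}{\left(\left(2 - 5\right) + 1 \left(-5\right) \right)} = \left(4 \left(\left(2 - 5\right) + 1 \left(-5\right)\right)\right)^{4} = \left(4 \left(\left(2 - 5\right) - 5\right)\right)^{4} = \left(4 \left(-3 - 5\right)\right)^{4} = \left(4 \left(-8\right)\right)^{4} = \left(-32\right)^{4} = 1048576$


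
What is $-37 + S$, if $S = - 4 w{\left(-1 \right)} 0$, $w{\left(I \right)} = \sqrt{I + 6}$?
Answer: $-37$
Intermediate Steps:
$w{\left(I \right)} = \sqrt{6 + I}$
$S = 0$ ($S = - 4 \sqrt{6 - 1} \cdot 0 = - 4 \sqrt{5} \cdot 0 = 0$)
$-37 + S = -37 + 0 = -37$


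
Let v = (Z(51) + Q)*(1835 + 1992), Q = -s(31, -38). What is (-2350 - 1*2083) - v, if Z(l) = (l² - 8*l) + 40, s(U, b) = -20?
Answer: -8626664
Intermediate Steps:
Z(l) = 40 + l² - 8*l
Q = 20 (Q = -1*(-20) = 20)
v = 8622231 (v = ((40 + 51² - 8*51) + 20)*(1835 + 1992) = ((40 + 2601 - 408) + 20)*3827 = (2233 + 20)*3827 = 2253*3827 = 8622231)
(-2350 - 1*2083) - v = (-2350 - 1*2083) - 1*8622231 = (-2350 - 2083) - 8622231 = -4433 - 8622231 = -8626664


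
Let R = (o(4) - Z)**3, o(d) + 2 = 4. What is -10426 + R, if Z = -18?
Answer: -2426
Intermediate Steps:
o(d) = 2 (o(d) = -2 + 4 = 2)
R = 8000 (R = (2 - 1*(-18))**3 = (2 + 18)**3 = 20**3 = 8000)
-10426 + R = -10426 + 8000 = -2426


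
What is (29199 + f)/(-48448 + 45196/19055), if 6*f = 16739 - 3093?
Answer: -449793275/692348583 ≈ -0.64966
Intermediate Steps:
f = 6823/3 (f = (16739 - 3093)/6 = (1/6)*13646 = 6823/3 ≈ 2274.3)
(29199 + f)/(-48448 + 45196/19055) = (29199 + 6823/3)/(-48448 + 45196/19055) = 94420/(3*(-48448 + 45196*(1/19055))) = 94420/(3*(-48448 + 45196/19055)) = 94420/(3*(-923131444/19055)) = (94420/3)*(-19055/923131444) = -449793275/692348583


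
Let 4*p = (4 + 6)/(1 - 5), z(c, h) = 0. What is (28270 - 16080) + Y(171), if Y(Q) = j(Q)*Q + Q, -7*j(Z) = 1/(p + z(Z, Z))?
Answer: 434003/35 ≈ 12400.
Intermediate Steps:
p = -5/8 (p = ((4 + 6)/(1 - 5))/4 = (10/(-4))/4 = (10*(-¼))/4 = (¼)*(-5/2) = -5/8 ≈ -0.62500)
j(Z) = 8/35 (j(Z) = -1/(7*(-5/8 + 0)) = -1/(7*(-5/8)) = -⅐*(-8/5) = 8/35)
Y(Q) = 43*Q/35 (Y(Q) = 8*Q/35 + Q = 43*Q/35)
(28270 - 16080) + Y(171) = (28270 - 16080) + (43/35)*171 = 12190 + 7353/35 = 434003/35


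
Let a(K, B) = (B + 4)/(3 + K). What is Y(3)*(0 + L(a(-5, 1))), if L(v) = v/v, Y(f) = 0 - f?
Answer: -3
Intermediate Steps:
Y(f) = -f
a(K, B) = (4 + B)/(3 + K)
L(v) = 1
Y(3)*(0 + L(a(-5, 1))) = (-1*3)*(0 + 1) = -3*1 = -3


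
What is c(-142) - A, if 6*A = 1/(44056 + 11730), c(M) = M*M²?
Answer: -958388306209/334716 ≈ -2.8633e+6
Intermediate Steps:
c(M) = M³
A = 1/334716 (A = 1/(6*(44056 + 11730)) = (⅙)/55786 = (⅙)*(1/55786) = 1/334716 ≈ 2.9876e-6)
c(-142) - A = (-142)³ - 1*1/334716 = -2863288 - 1/334716 = -958388306209/334716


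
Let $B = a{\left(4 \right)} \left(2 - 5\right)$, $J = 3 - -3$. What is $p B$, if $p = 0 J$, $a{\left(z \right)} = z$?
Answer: $0$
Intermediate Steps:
$J = 6$ ($J = 3 + 3 = 6$)
$B = -12$ ($B = 4 \left(2 - 5\right) = 4 \left(-3\right) = -12$)
$p = 0$ ($p = 0 \cdot 6 = 0$)
$p B = 0 \left(-12\right) = 0$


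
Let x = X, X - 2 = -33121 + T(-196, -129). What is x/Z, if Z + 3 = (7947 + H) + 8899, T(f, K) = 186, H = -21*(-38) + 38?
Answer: -32933/17679 ≈ -1.8628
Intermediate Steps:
H = 836 (H = 798 + 38 = 836)
X = -32933 (X = 2 + (-33121 + 186) = 2 - 32935 = -32933)
x = -32933
Z = 17679 (Z = -3 + ((7947 + 836) + 8899) = -3 + (8783 + 8899) = -3 + 17682 = 17679)
x/Z = -32933/17679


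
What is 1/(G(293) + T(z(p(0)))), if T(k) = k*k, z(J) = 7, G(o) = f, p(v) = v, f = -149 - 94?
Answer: -1/194 ≈ -0.0051546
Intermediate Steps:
f = -243
G(o) = -243
T(k) = k²
1/(G(293) + T(z(p(0)))) = 1/(-243 + 7²) = 1/(-243 + 49) = 1/(-194) = -1/194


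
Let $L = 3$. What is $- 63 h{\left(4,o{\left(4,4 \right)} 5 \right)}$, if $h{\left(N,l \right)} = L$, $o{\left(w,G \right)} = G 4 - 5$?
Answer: $-189$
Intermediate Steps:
$o{\left(w,G \right)} = -5 + 4 G$ ($o{\left(w,G \right)} = 4 G - 5 = -5 + 4 G$)
$h{\left(N,l \right)} = 3$
$- 63 h{\left(4,o{\left(4,4 \right)} 5 \right)} = \left(-63\right) 3 = -189$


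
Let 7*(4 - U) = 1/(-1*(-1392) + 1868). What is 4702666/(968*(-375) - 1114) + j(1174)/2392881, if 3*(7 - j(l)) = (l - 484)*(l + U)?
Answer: -12952142072214917/994132160047194 ≈ -13.029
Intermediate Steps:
U = 91279/22820 (U = 4 - 1/(7*(-1*(-1392) + 1868)) = 4 - 1/(7*(1392 + 1868)) = 4 - 1/7/3260 = 4 - 1/7*1/3260 = 4 - 1/22820 = 91279/22820 ≈ 4.0000)
j(l) = 7 - (-484 + l)*(91279/22820 + l)/3 (j(l) = 7 - (l - 484)*(l + 91279/22820)/3 = 7 - (-484 + l)*(91279/22820 + l)/3)
4702666/(968*(-375) - 1114) + j(1174)/2392881 = 4702666/(968*(-375) - 1114) + (11164564/17115 - 1/3*1174**2 + (10953601/68460)*1174)/2392881 = 4702666/(-363000 - 1114) + (11164564/17115 - 1/3*1378276 + 6429763787/34230)*(1/2392881) = 4702666/(-364114) + (11164564/17115 - 1378276/3 + 6429763787/34230)*(1/2392881) = 4702666*(-1/364114) - 618269083/2282*1/2392881 = -2351333/182057 - 618269083/5460554442 = -12952142072214917/994132160047194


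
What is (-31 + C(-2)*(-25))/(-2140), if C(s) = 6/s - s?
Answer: 3/1070 ≈ 0.0028037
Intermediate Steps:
C(s) = -s + 6/s
(-31 + C(-2)*(-25))/(-2140) = (-31 + (-1*(-2) + 6/(-2))*(-25))/(-2140) = (-31 + (2 + 6*(-½))*(-25))*(-1/2140) = (-31 + (2 - 3)*(-25))*(-1/2140) = (-31 - 1*(-25))*(-1/2140) = (-31 + 25)*(-1/2140) = -6*(-1/2140) = 3/1070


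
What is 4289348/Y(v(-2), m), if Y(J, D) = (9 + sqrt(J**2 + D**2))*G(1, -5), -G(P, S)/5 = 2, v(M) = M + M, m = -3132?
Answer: 2757438/7006685 - 1225528*sqrt(613090)/7006685 ≈ -136.56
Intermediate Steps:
v(M) = 2*M
G(P, S) = -10 (G(P, S) = -5*2 = -10)
Y(J, D) = -90 - 10*sqrt(D**2 + J**2) (Y(J, D) = (9 + sqrt(J**2 + D**2))*(-10) = (9 + sqrt(D**2 + J**2))*(-10) = -90 - 10*sqrt(D**2 + J**2))
4289348/Y(v(-2), m) = 4289348/(-90 - 10*sqrt((-3132)**2 + (2*(-2))**2)) = 4289348/(-90 - 10*sqrt(9809424 + (-4)**2)) = 4289348/(-90 - 10*sqrt(9809424 + 16)) = 4289348/(-90 - 40*sqrt(613090))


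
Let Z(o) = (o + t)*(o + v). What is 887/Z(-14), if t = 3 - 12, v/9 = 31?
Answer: -887/6095 ≈ -0.14553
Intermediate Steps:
v = 279 (v = 9*31 = 279)
t = -9
Z(o) = (-9 + o)*(279 + o) (Z(o) = (o - 9)*(o + 279) = (-9 + o)*(279 + o))
887/Z(-14) = 887/(-2511 + (-14)**2 + 270*(-14)) = 887/(-2511 + 196 - 3780) = 887/(-6095) = 887*(-1/6095) = -887/6095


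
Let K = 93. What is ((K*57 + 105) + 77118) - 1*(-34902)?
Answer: 117426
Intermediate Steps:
((K*57 + 105) + 77118) - 1*(-34902) = ((93*57 + 105) + 77118) - 1*(-34902) = ((5301 + 105) + 77118) + 34902 = (5406 + 77118) + 34902 = 82524 + 34902 = 117426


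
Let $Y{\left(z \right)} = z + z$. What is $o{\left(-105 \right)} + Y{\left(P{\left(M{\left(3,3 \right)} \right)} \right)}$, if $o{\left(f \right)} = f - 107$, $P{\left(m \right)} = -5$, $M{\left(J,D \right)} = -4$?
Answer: $-222$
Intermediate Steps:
$Y{\left(z \right)} = 2 z$
$o{\left(f \right)} = -107 + f$
$o{\left(-105 \right)} + Y{\left(P{\left(M{\left(3,3 \right)} \right)} \right)} = \left(-107 - 105\right) + 2 \left(-5\right) = -212 - 10 = -222$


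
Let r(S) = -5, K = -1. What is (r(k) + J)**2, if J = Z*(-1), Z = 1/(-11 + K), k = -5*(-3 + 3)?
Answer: 3481/144 ≈ 24.174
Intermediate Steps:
k = 0 (k = -5*0 = 0)
Z = -1/12 (Z = 1/(-11 - 1) = 1/(-12) = -1/12 ≈ -0.083333)
J = 1/12 (J = -1/12*(-1) = 1/12 ≈ 0.083333)
(r(k) + J)**2 = (-5 + 1/12)**2 = (-59/12)**2 = 3481/144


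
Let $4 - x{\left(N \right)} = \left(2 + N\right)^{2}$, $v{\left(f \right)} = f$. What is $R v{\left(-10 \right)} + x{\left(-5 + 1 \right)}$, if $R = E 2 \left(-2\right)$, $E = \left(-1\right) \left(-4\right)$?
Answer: $160$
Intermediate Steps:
$x{\left(N \right)} = 4 - \left(2 + N\right)^{2}$
$E = 4$
$R = -16$ ($R = 4 \cdot 2 \left(-2\right) = 8 \left(-2\right) = -16$)
$R v{\left(-10 \right)} + x{\left(-5 + 1 \right)} = \left(-16\right) \left(-10\right) + \left(4 - \left(2 + \left(-5 + 1\right)\right)^{2}\right) = 160 + \left(4 - \left(2 - 4\right)^{2}\right) = 160 + \left(4 - \left(-2\right)^{2}\right) = 160 + \left(4 - 4\right) = 160 + 0 = 160$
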